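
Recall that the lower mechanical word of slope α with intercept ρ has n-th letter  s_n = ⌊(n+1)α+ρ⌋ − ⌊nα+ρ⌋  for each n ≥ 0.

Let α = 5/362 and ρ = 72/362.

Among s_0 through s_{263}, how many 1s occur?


3

#1s = Σ_{n=0}^{263} s_n = Σ_{n=0}^{263} (⌊(n+1)α+ρ⌋ − ⌊nα+ρ⌋)
the sum telescopes: every ⌊nα+ρ⌋ with 0 < n < 264 appears once with + and once with −, leaving ⌊264α+ρ⌋ − ⌊0·α+ρ⌋
264α + ρ = (264·5 + 72) / 362 = 1392/362
ρ = 72/362
⌊1392/362⌋ = 3,  ⌊72/362⌋ = 0
#1s = 3 − 0 = 3


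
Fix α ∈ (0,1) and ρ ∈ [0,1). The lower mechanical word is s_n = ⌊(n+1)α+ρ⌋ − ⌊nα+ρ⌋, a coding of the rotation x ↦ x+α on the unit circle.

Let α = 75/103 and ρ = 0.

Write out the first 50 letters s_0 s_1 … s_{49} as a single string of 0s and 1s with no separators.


01101110111011011101110110111011101101110111011011

n=0: ⌊(1·75)/103⌋ − ⌊(0·75)/103⌋ = ⌊75/103⌋ − ⌊0/103⌋ = 0 − 0 = 0
n=1: ⌊(2·75)/103⌋ − ⌊(1·75)/103⌋ = ⌊150/103⌋ − ⌊75/103⌋ = 1 − 0 = 1
n=2: ⌊(3·75)/103⌋ − ⌊(2·75)/103⌋ = ⌊225/103⌋ − ⌊150/103⌋ = 2 − 1 = 1
n=3: ⌊(4·75)/103⌋ − ⌊(3·75)/103⌋ = ⌊300/103⌋ − ⌊225/103⌋ = 2 − 2 = 0
n=4: ⌊(5·75)/103⌋ − ⌊(4·75)/103⌋ = ⌊375/103⌋ − ⌊300/103⌋ = 3 − 2 = 1
n=5: ⌊(6·75)/103⌋ − ⌊(5·75)/103⌋ = ⌊450/103⌋ − ⌊375/103⌋ = 4 − 3 = 1
n=6: ⌊(7·75)/103⌋ − ⌊(6·75)/103⌋ = ⌊525/103⌋ − ⌊450/103⌋ = 5 − 4 = 1
n=7: ⌊(8·75)/103⌋ − ⌊(7·75)/103⌋ = ⌊600/103⌋ − ⌊525/103⌋ = 5 − 5 = 0
n=8: ⌊(9·75)/103⌋ − ⌊(8·75)/103⌋ = ⌊675/103⌋ − ⌊600/103⌋ = 6 − 5 = 1
n=9: ⌊(10·75)/103⌋ − ⌊(9·75)/103⌋ = ⌊750/103⌋ − ⌊675/103⌋ = 7 − 6 = 1
n=10: ⌊(11·75)/103⌋ − ⌊(10·75)/103⌋ = ⌊825/103⌋ − ⌊750/103⌋ = 8 − 7 = 1
n=11: ⌊(12·75)/103⌋ − ⌊(11·75)/103⌋ = ⌊900/103⌋ − ⌊825/103⌋ = 8 − 8 = 0
n=12: ⌊(13·75)/103⌋ − ⌊(12·75)/103⌋ = ⌊975/103⌋ − ⌊900/103⌋ = 9 − 8 = 1
n=13: ⌊(14·75)/103⌋ − ⌊(13·75)/103⌋ = ⌊1050/103⌋ − ⌊975/103⌋ = 10 − 9 = 1
n=14: ⌊(15·75)/103⌋ − ⌊(14·75)/103⌋ = ⌊1125/103⌋ − ⌊1050/103⌋ = 10 − 10 = 0
n=15: ⌊(16·75)/103⌋ − ⌊(15·75)/103⌋ = ⌊1200/103⌋ − ⌊1125/103⌋ = 11 − 10 = 1
n=16: ⌊(17·75)/103⌋ − ⌊(16·75)/103⌋ = ⌊1275/103⌋ − ⌊1200/103⌋ = 12 − 11 = 1
n=17: ⌊(18·75)/103⌋ − ⌊(17·75)/103⌋ = ⌊1350/103⌋ − ⌊1275/103⌋ = 13 − 12 = 1
n=18: ⌊(19·75)/103⌋ − ⌊(18·75)/103⌋ = ⌊1425/103⌋ − ⌊1350/103⌋ = 13 − 13 = 0
n=19: ⌊(20·75)/103⌋ − ⌊(19·75)/103⌋ = ⌊1500/103⌋ − ⌊1425/103⌋ = 14 − 13 = 1
n=20: ⌊(21·75)/103⌋ − ⌊(20·75)/103⌋ = ⌊1575/103⌋ − ⌊1500/103⌋ = 15 − 14 = 1
n=21: ⌊(22·75)/103⌋ − ⌊(21·75)/103⌋ = ⌊1650/103⌋ − ⌊1575/103⌋ = 16 − 15 = 1
n=22: ⌊(23·75)/103⌋ − ⌊(22·75)/103⌋ = ⌊1725/103⌋ − ⌊1650/103⌋ = 16 − 16 = 0
n=23: ⌊(24·75)/103⌋ − ⌊(23·75)/103⌋ = ⌊1800/103⌋ − ⌊1725/103⌋ = 17 − 16 = 1
n=24: ⌊(25·75)/103⌋ − ⌊(24·75)/103⌋ = ⌊1875/103⌋ − ⌊1800/103⌋ = 18 − 17 = 1
n=25: ⌊(26·75)/103⌋ − ⌊(25·75)/103⌋ = ⌊1950/103⌋ − ⌊1875/103⌋ = 18 − 18 = 0
n=26: ⌊(27·75)/103⌋ − ⌊(26·75)/103⌋ = ⌊2025/103⌋ − ⌊1950/103⌋ = 19 − 18 = 1
n=27: ⌊(28·75)/103⌋ − ⌊(27·75)/103⌋ = ⌊2100/103⌋ − ⌊2025/103⌋ = 20 − 19 = 1
n=28: ⌊(29·75)/103⌋ − ⌊(28·75)/103⌋ = ⌊2175/103⌋ − ⌊2100/103⌋ = 21 − 20 = 1
n=29: ⌊(30·75)/103⌋ − ⌊(29·75)/103⌋ = ⌊2250/103⌋ − ⌊2175/103⌋ = 21 − 21 = 0
n=30: ⌊(31·75)/103⌋ − ⌊(30·75)/103⌋ = ⌊2325/103⌋ − ⌊2250/103⌋ = 22 − 21 = 1
n=31: ⌊(32·75)/103⌋ − ⌊(31·75)/103⌋ = ⌊2400/103⌋ − ⌊2325/103⌋ = 23 − 22 = 1
n=32: ⌊(33·75)/103⌋ − ⌊(32·75)/103⌋ = ⌊2475/103⌋ − ⌊2400/103⌋ = 24 − 23 = 1
n=33: ⌊(34·75)/103⌋ − ⌊(33·75)/103⌋ = ⌊2550/103⌋ − ⌊2475/103⌋ = 24 − 24 = 0
n=34: ⌊(35·75)/103⌋ − ⌊(34·75)/103⌋ = ⌊2625/103⌋ − ⌊2550/103⌋ = 25 − 24 = 1
n=35: ⌊(36·75)/103⌋ − ⌊(35·75)/103⌋ = ⌊2700/103⌋ − ⌊2625/103⌋ = 26 − 25 = 1
n=36: ⌊(37·75)/103⌋ − ⌊(36·75)/103⌋ = ⌊2775/103⌋ − ⌊2700/103⌋ = 26 − 26 = 0
n=37: ⌊(38·75)/103⌋ − ⌊(37·75)/103⌋ = ⌊2850/103⌋ − ⌊2775/103⌋ = 27 − 26 = 1
n=38: ⌊(39·75)/103⌋ − ⌊(38·75)/103⌋ = ⌊2925/103⌋ − ⌊2850/103⌋ = 28 − 27 = 1
n=39: ⌊(40·75)/103⌋ − ⌊(39·75)/103⌋ = ⌊3000/103⌋ − ⌊2925/103⌋ = 29 − 28 = 1
n=40: ⌊(41·75)/103⌋ − ⌊(40·75)/103⌋ = ⌊3075/103⌋ − ⌊3000/103⌋ = 29 − 29 = 0
n=41: ⌊(42·75)/103⌋ − ⌊(41·75)/103⌋ = ⌊3150/103⌋ − ⌊3075/103⌋ = 30 − 29 = 1
n=42: ⌊(43·75)/103⌋ − ⌊(42·75)/103⌋ = ⌊3225/103⌋ − ⌊3150/103⌋ = 31 − 30 = 1
n=43: ⌊(44·75)/103⌋ − ⌊(43·75)/103⌋ = ⌊3300/103⌋ − ⌊3225/103⌋ = 32 − 31 = 1
n=44: ⌊(45·75)/103⌋ − ⌊(44·75)/103⌋ = ⌊3375/103⌋ − ⌊3300/103⌋ = 32 − 32 = 0
n=45: ⌊(46·75)/103⌋ − ⌊(45·75)/103⌋ = ⌊3450/103⌋ − ⌊3375/103⌋ = 33 − 32 = 1
n=46: ⌊(47·75)/103⌋ − ⌊(46·75)/103⌋ = ⌊3525/103⌋ − ⌊3450/103⌋ = 34 − 33 = 1
n=47: ⌊(48·75)/103⌋ − ⌊(47·75)/103⌋ = ⌊3600/103⌋ − ⌊3525/103⌋ = 34 − 34 = 0
n=48: ⌊(49·75)/103⌋ − ⌊(48·75)/103⌋ = ⌊3675/103⌋ − ⌊3600/103⌋ = 35 − 34 = 1
n=49: ⌊(50·75)/103⌋ − ⌊(49·75)/103⌋ = ⌊3750/103⌋ − ⌊3675/103⌋ = 36 − 35 = 1


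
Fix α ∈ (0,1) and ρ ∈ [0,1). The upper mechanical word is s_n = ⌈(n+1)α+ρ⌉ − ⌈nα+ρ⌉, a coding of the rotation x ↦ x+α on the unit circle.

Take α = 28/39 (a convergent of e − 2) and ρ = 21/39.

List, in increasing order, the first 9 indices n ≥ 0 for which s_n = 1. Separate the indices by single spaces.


n=0: ⌈49/39⌉−⌈21/39⌉ = 2−1 = 1  ← one
n=1: ⌈77/39⌉−⌈49/39⌉ = 2−2 = 0
n=2: ⌈105/39⌉−⌈77/39⌉ = 3−2 = 1  ← one
n=3: ⌈133/39⌉−⌈105/39⌉ = 4−3 = 1  ← one
n=4: ⌈161/39⌉−⌈133/39⌉ = 5−4 = 1  ← one
n=5: ⌈189/39⌉−⌈161/39⌉ = 5−5 = 0
n=6: ⌈217/39⌉−⌈189/39⌉ = 6−5 = 1  ← one
n=7: ⌈245/39⌉−⌈217/39⌉ = 7−6 = 1  ← one
n=8: ⌈273/39⌉−⌈245/39⌉ = 7−7 = 0
n=9: ⌈301/39⌉−⌈273/39⌉ = 8−7 = 1  ← one
n=10: ⌈329/39⌉−⌈301/39⌉ = 9−8 = 1  ← one
n=11: ⌈357/39⌉−⌈329/39⌉ = 10−9 = 1  ← one
positions of the first 9 ones: 0 2 3 4 6 7 9 10 11

0 2 3 4 6 7 9 10 11


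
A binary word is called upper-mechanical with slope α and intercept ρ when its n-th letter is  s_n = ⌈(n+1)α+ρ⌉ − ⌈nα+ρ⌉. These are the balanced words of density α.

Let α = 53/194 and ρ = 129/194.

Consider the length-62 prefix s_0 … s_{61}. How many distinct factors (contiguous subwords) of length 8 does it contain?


t_n = ⌈(n·53+129)/194⌉ for n = 0 … 62:
  n=0…9: ⌈129/194⌉=1 ⌈182/194⌉=1 ⌈235/194⌉=2 ⌈288/194⌉=2 ⌈341/194⌉=2 ⌈394/194⌉=3 ⌈447/194⌉=3 ⌈500/194⌉=3 ⌈553/194⌉=3 ⌈606/194⌉=4
  n=10…19: ⌈659/194⌉=4 ⌈712/194⌉=4 ⌈765/194⌉=4 ⌈818/194⌉=5 ⌈871/194⌉=5 ⌈924/194⌉=5 ⌈977/194⌉=6 ⌈1030/194⌉=6 ⌈1083/194⌉=6 ⌈1136/194⌉=6
  n=20…29: ⌈1189/194⌉=7 ⌈1242/194⌉=7 ⌈1295/194⌉=7 ⌈1348/194⌉=7 ⌈1401/194⌉=8 ⌈1454/194⌉=8 ⌈1507/194⌉=8 ⌈1560/194⌉=9 ⌈1613/194⌉=9 ⌈1666/194⌉=9
  n=30…39: ⌈1719/194⌉=9 ⌈1772/194⌉=10 ⌈1825/194⌉=10 ⌈1878/194⌉=10 ⌈1931/194⌉=10 ⌈1984/194⌉=11 ⌈2037/194⌉=11 ⌈2090/194⌉=11 ⌈2143/194⌉=12 ⌈2196/194⌉=12
  n=40…49: ⌈2249/194⌉=12 ⌈2302/194⌉=12 ⌈2355/194⌉=13 ⌈2408/194⌉=13 ⌈2461/194⌉=13 ⌈2514/194⌉=13 ⌈2567/194⌉=14 ⌈2620/194⌉=14 ⌈2673/194⌉=14 ⌈2726/194⌉=15
  n=50…59: ⌈2779/194⌉=15 ⌈2832/194⌉=15 ⌈2885/194⌉=15 ⌈2938/194⌉=16 ⌈2991/194⌉=16 ⌈3044/194⌉=16 ⌈3097/194⌉=16 ⌈3150/194⌉=17 ⌈3203/194⌉=17 ⌈3256/194⌉=17
  n=60…62: ⌈3309/194⌉=18 ⌈3362/194⌉=18 ⌈3415/194⌉=18
s_n = t_(n+1) − t_n for n = 0 … 61 gives
prefix = 01001000100010010001000100100010001001000100010010001000100100
slide a length-8 window over [0..7] … [54..61] (55 windows); first occurrence of each distinct factor:
  [  0..  7] 01001000
  [  1..  8] 10010001
  [  2..  9] 00100010
  [  3.. 10] 01000100
  [  4.. 11] 10001000
  [  5.. 12] 00010001
  [  8.. 15] 10001001
  [  9.. 16] 00010010
  [ 10.. 17] 00100100
  (the other 46 windows repeat one of these)
distinct factors: {00010001, 00010010, 00100010, 00100100, 01000100, 01001000, 10001000, 10001001, 10010001}
count = 9  (Sturmian bound for length 8 is 9)

9


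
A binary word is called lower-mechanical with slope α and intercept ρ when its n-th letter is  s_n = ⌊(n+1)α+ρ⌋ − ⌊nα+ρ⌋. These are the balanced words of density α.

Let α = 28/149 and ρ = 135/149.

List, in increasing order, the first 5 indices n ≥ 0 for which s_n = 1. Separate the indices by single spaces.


n=0: ⌊163/149⌋−⌊135/149⌋ = 1−0 = 1  ← one
n=1: ⌊191/149⌋−⌊163/149⌋ = 1−1 = 0
n=2: ⌊219/149⌋−⌊191/149⌋ = 1−1 = 0
n=3: ⌊247/149⌋−⌊219/149⌋ = 1−1 = 0
n=4: ⌊275/149⌋−⌊247/149⌋ = 1−1 = 0
n=5: ⌊303/149⌋−⌊275/149⌋ = 2−1 = 1  ← one
n=6: ⌊331/149⌋−⌊303/149⌋ = 2−2 = 0
n=7: ⌊359/149⌋−⌊331/149⌋ = 2−2 = 0
n=8: ⌊387/149⌋−⌊359/149⌋ = 2−2 = 0
n=9: ⌊415/149⌋−⌊387/149⌋ = 2−2 = 0
n=10: ⌊443/149⌋−⌊415/149⌋ = 2−2 = 0
n=11: ⌊471/149⌋−⌊443/149⌋ = 3−2 = 1  ← one
n=12: ⌊499/149⌋−⌊471/149⌋ = 3−3 = 0
n=13: ⌊527/149⌋−⌊499/149⌋ = 3−3 = 0
n=14: ⌊555/149⌋−⌊527/149⌋ = 3−3 = 0
n=15: ⌊583/149⌋−⌊555/149⌋ = 3−3 = 0
n=16: ⌊611/149⌋−⌊583/149⌋ = 4−3 = 1  ← one
n=17: ⌊639/149⌋−⌊611/149⌋ = 4−4 = 0
n=18: ⌊667/149⌋−⌊639/149⌋ = 4−4 = 0
n=19: ⌊695/149⌋−⌊667/149⌋ = 4−4 = 0
n=20: ⌊723/149⌋−⌊695/149⌋ = 4−4 = 0
n=21: ⌊751/149⌋−⌊723/149⌋ = 5−4 = 1  ← one
positions of the first 5 ones: 0 5 11 16 21

0 5 11 16 21


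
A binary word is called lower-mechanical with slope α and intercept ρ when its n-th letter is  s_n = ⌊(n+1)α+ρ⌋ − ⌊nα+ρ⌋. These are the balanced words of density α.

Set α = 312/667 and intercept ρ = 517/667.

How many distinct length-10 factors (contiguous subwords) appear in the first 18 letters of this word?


9

t_n = ⌊(n·312+517)/667⌋ for n = 0 … 18:
  n=0…9: ⌊517/667⌋=0 ⌊829/667⌋=1 ⌊1141/667⌋=1 ⌊1453/667⌋=2 ⌊1765/667⌋=2 ⌊2077/667⌋=3 ⌊2389/667⌋=3 ⌊2701/667⌋=4 ⌊3013/667⌋=4 ⌊3325/667⌋=4
  n=10…18: ⌊3637/667⌋=5 ⌊3949/667⌋=5 ⌊4261/667⌋=6 ⌊4573/667⌋=6 ⌊4885/667⌋=7 ⌊5197/667⌋=7 ⌊5509/667⌋=8 ⌊5821/667⌋=8 ⌊6133/667⌋=9
s_n = t_(n+1) − t_n for n = 0 … 17 gives
prefix = 101010100101010101
slide a length-10 window over [0..9] … [8..17] (9 windows); first occurrence of each distinct factor:
  [  0..  9] 1010101001
  [  1.. 10] 0101010010
  [  2.. 11] 1010100101
  [  3.. 12] 0101001010
  [  4.. 13] 1010010101
  [  5.. 14] 0100101010
  [  6.. 15] 1001010101
  [  7.. 16] 0010101010
  [  8.. 17] 0101010101
distinct factors: {0010101010, 0100101010, 0101001010, 0101010010, 0101010101, 1001010101, 1010010101, 1010100101, 1010101001}
count = 9  (Sturmian bound for length 10 is 11)


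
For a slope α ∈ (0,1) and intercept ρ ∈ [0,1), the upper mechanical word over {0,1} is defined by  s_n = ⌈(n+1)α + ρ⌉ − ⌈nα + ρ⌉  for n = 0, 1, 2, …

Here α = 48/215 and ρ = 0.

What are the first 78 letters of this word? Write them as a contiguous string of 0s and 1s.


100010001000010001000010001000010001000010001000010001000010001000010001000010

n=0: ⌈(1·48)/215⌉ − ⌈(0·48)/215⌉ = ⌈48/215⌉ − ⌈0/215⌉ = 1 − 0 = 1
n=1: ⌈(2·48)/215⌉ − ⌈(1·48)/215⌉ = ⌈96/215⌉ − ⌈48/215⌉ = 1 − 1 = 0
n=2: ⌈(3·48)/215⌉ − ⌈(2·48)/215⌉ = ⌈144/215⌉ − ⌈96/215⌉ = 1 − 1 = 0
n=3: ⌈(4·48)/215⌉ − ⌈(3·48)/215⌉ = ⌈192/215⌉ − ⌈144/215⌉ = 1 − 1 = 0
n=4: ⌈(5·48)/215⌉ − ⌈(4·48)/215⌉ = ⌈240/215⌉ − ⌈192/215⌉ = 2 − 1 = 1
n=5: ⌈(6·48)/215⌉ − ⌈(5·48)/215⌉ = ⌈288/215⌉ − ⌈240/215⌉ = 2 − 2 = 0
n=6: ⌈(7·48)/215⌉ − ⌈(6·48)/215⌉ = ⌈336/215⌉ − ⌈288/215⌉ = 2 − 2 = 0
n=7: ⌈(8·48)/215⌉ − ⌈(7·48)/215⌉ = ⌈384/215⌉ − ⌈336/215⌉ = 2 − 2 = 0
n=8: ⌈(9·48)/215⌉ − ⌈(8·48)/215⌉ = ⌈432/215⌉ − ⌈384/215⌉ = 3 − 2 = 1
n=9: ⌈(10·48)/215⌉ − ⌈(9·48)/215⌉ = ⌈480/215⌉ − ⌈432/215⌉ = 3 − 3 = 0
n=10: ⌈(11·48)/215⌉ − ⌈(10·48)/215⌉ = ⌈528/215⌉ − ⌈480/215⌉ = 3 − 3 = 0
n=11: ⌈(12·48)/215⌉ − ⌈(11·48)/215⌉ = ⌈576/215⌉ − ⌈528/215⌉ = 3 − 3 = 0
n=12: ⌈(13·48)/215⌉ − ⌈(12·48)/215⌉ = ⌈624/215⌉ − ⌈576/215⌉ = 3 − 3 = 0
n=13: ⌈(14·48)/215⌉ − ⌈(13·48)/215⌉ = ⌈672/215⌉ − ⌈624/215⌉ = 4 − 3 = 1
n=14: ⌈(15·48)/215⌉ − ⌈(14·48)/215⌉ = ⌈720/215⌉ − ⌈672/215⌉ = 4 − 4 = 0
n=15: ⌈(16·48)/215⌉ − ⌈(15·48)/215⌉ = ⌈768/215⌉ − ⌈720/215⌉ = 4 − 4 = 0
n=16: ⌈(17·48)/215⌉ − ⌈(16·48)/215⌉ = ⌈816/215⌉ − ⌈768/215⌉ = 4 − 4 = 0
n=17: ⌈(18·48)/215⌉ − ⌈(17·48)/215⌉ = ⌈864/215⌉ − ⌈816/215⌉ = 5 − 4 = 1
n=18: ⌈(19·48)/215⌉ − ⌈(18·48)/215⌉ = ⌈912/215⌉ − ⌈864/215⌉ = 5 − 5 = 0
n=19: ⌈(20·48)/215⌉ − ⌈(19·48)/215⌉ = ⌈960/215⌉ − ⌈912/215⌉ = 5 − 5 = 0
n=20: ⌈(21·48)/215⌉ − ⌈(20·48)/215⌉ = ⌈1008/215⌉ − ⌈960/215⌉ = 5 − 5 = 0
n=21: ⌈(22·48)/215⌉ − ⌈(21·48)/215⌉ = ⌈1056/215⌉ − ⌈1008/215⌉ = 5 − 5 = 0
n=22: ⌈(23·48)/215⌉ − ⌈(22·48)/215⌉ = ⌈1104/215⌉ − ⌈1056/215⌉ = 6 − 5 = 1
n=23: ⌈(24·48)/215⌉ − ⌈(23·48)/215⌉ = ⌈1152/215⌉ − ⌈1104/215⌉ = 6 − 6 = 0
n=24: ⌈(25·48)/215⌉ − ⌈(24·48)/215⌉ = ⌈1200/215⌉ − ⌈1152/215⌉ = 6 − 6 = 0
n=25: ⌈(26·48)/215⌉ − ⌈(25·48)/215⌉ = ⌈1248/215⌉ − ⌈1200/215⌉ = 6 − 6 = 0
n=26: ⌈(27·48)/215⌉ − ⌈(26·48)/215⌉ = ⌈1296/215⌉ − ⌈1248/215⌉ = 7 − 6 = 1
n=27: ⌈(28·48)/215⌉ − ⌈(27·48)/215⌉ = ⌈1344/215⌉ − ⌈1296/215⌉ = 7 − 7 = 0
n=28: ⌈(29·48)/215⌉ − ⌈(28·48)/215⌉ = ⌈1392/215⌉ − ⌈1344/215⌉ = 7 − 7 = 0
n=29: ⌈(30·48)/215⌉ − ⌈(29·48)/215⌉ = ⌈1440/215⌉ − ⌈1392/215⌉ = 7 − 7 = 0
n=30: ⌈(31·48)/215⌉ − ⌈(30·48)/215⌉ = ⌈1488/215⌉ − ⌈1440/215⌉ = 7 − 7 = 0
n=31: ⌈(32·48)/215⌉ − ⌈(31·48)/215⌉ = ⌈1536/215⌉ − ⌈1488/215⌉ = 8 − 7 = 1
n=32: ⌈(33·48)/215⌉ − ⌈(32·48)/215⌉ = ⌈1584/215⌉ − ⌈1536/215⌉ = 8 − 8 = 0
n=33: ⌈(34·48)/215⌉ − ⌈(33·48)/215⌉ = ⌈1632/215⌉ − ⌈1584/215⌉ = 8 − 8 = 0
n=34: ⌈(35·48)/215⌉ − ⌈(34·48)/215⌉ = ⌈1680/215⌉ − ⌈1632/215⌉ = 8 − 8 = 0
n=35: ⌈(36·48)/215⌉ − ⌈(35·48)/215⌉ = ⌈1728/215⌉ − ⌈1680/215⌉ = 9 − 8 = 1
n=36: ⌈(37·48)/215⌉ − ⌈(36·48)/215⌉ = ⌈1776/215⌉ − ⌈1728/215⌉ = 9 − 9 = 0
n=37: ⌈(38·48)/215⌉ − ⌈(37·48)/215⌉ = ⌈1824/215⌉ − ⌈1776/215⌉ = 9 − 9 = 0
n=38: ⌈(39·48)/215⌉ − ⌈(38·48)/215⌉ = ⌈1872/215⌉ − ⌈1824/215⌉ = 9 − 9 = 0
n=39: ⌈(40·48)/215⌉ − ⌈(39·48)/215⌉ = ⌈1920/215⌉ − ⌈1872/215⌉ = 9 − 9 = 0
n=40: ⌈(41·48)/215⌉ − ⌈(40·48)/215⌉ = ⌈1968/215⌉ − ⌈1920/215⌉ = 10 − 9 = 1
n=41: ⌈(42·48)/215⌉ − ⌈(41·48)/215⌉ = ⌈2016/215⌉ − ⌈1968/215⌉ = 10 − 10 = 0
n=42: ⌈(43·48)/215⌉ − ⌈(42·48)/215⌉ = ⌈2064/215⌉ − ⌈2016/215⌉ = 10 − 10 = 0
n=43: ⌈(44·48)/215⌉ − ⌈(43·48)/215⌉ = ⌈2112/215⌉ − ⌈2064/215⌉ = 10 − 10 = 0
n=44: ⌈(45·48)/215⌉ − ⌈(44·48)/215⌉ = ⌈2160/215⌉ − ⌈2112/215⌉ = 11 − 10 = 1
n=45: ⌈(46·48)/215⌉ − ⌈(45·48)/215⌉ = ⌈2208/215⌉ − ⌈2160/215⌉ = 11 − 11 = 0
n=46: ⌈(47·48)/215⌉ − ⌈(46·48)/215⌉ = ⌈2256/215⌉ − ⌈2208/215⌉ = 11 − 11 = 0
n=47: ⌈(48·48)/215⌉ − ⌈(47·48)/215⌉ = ⌈2304/215⌉ − ⌈2256/215⌉ = 11 − 11 = 0
n=48: ⌈(49·48)/215⌉ − ⌈(48·48)/215⌉ = ⌈2352/215⌉ − ⌈2304/215⌉ = 11 − 11 = 0
n=49: ⌈(50·48)/215⌉ − ⌈(49·48)/215⌉ = ⌈2400/215⌉ − ⌈2352/215⌉ = 12 − 11 = 1
n=50: ⌈(51·48)/215⌉ − ⌈(50·48)/215⌉ = ⌈2448/215⌉ − ⌈2400/215⌉ = 12 − 12 = 0
n=51: ⌈(52·48)/215⌉ − ⌈(51·48)/215⌉ = ⌈2496/215⌉ − ⌈2448/215⌉ = 12 − 12 = 0
n=52: ⌈(53·48)/215⌉ − ⌈(52·48)/215⌉ = ⌈2544/215⌉ − ⌈2496/215⌉ = 12 − 12 = 0
n=53: ⌈(54·48)/215⌉ − ⌈(53·48)/215⌉ = ⌈2592/215⌉ − ⌈2544/215⌉ = 13 − 12 = 1
n=54: ⌈(55·48)/215⌉ − ⌈(54·48)/215⌉ = ⌈2640/215⌉ − ⌈2592/215⌉ = 13 − 13 = 0
n=55: ⌈(56·48)/215⌉ − ⌈(55·48)/215⌉ = ⌈2688/215⌉ − ⌈2640/215⌉ = 13 − 13 = 0
n=56: ⌈(57·48)/215⌉ − ⌈(56·48)/215⌉ = ⌈2736/215⌉ − ⌈2688/215⌉ = 13 − 13 = 0
n=57: ⌈(58·48)/215⌉ − ⌈(57·48)/215⌉ = ⌈2784/215⌉ − ⌈2736/215⌉ = 13 − 13 = 0
n=58: ⌈(59·48)/215⌉ − ⌈(58·48)/215⌉ = ⌈2832/215⌉ − ⌈2784/215⌉ = 14 − 13 = 1
n=59: ⌈(60·48)/215⌉ − ⌈(59·48)/215⌉ = ⌈2880/215⌉ − ⌈2832/215⌉ = 14 − 14 = 0
n=60: ⌈(61·48)/215⌉ − ⌈(60·48)/215⌉ = ⌈2928/215⌉ − ⌈2880/215⌉ = 14 − 14 = 0
n=61: ⌈(62·48)/215⌉ − ⌈(61·48)/215⌉ = ⌈2976/215⌉ − ⌈2928/215⌉ = 14 − 14 = 0
n=62: ⌈(63·48)/215⌉ − ⌈(62·48)/215⌉ = ⌈3024/215⌉ − ⌈2976/215⌉ = 15 − 14 = 1
n=63: ⌈(64·48)/215⌉ − ⌈(63·48)/215⌉ = ⌈3072/215⌉ − ⌈3024/215⌉ = 15 − 15 = 0
n=64: ⌈(65·48)/215⌉ − ⌈(64·48)/215⌉ = ⌈3120/215⌉ − ⌈3072/215⌉ = 15 − 15 = 0
n=65: ⌈(66·48)/215⌉ − ⌈(65·48)/215⌉ = ⌈3168/215⌉ − ⌈3120/215⌉ = 15 − 15 = 0
n=66: ⌈(67·48)/215⌉ − ⌈(66·48)/215⌉ = ⌈3216/215⌉ − ⌈3168/215⌉ = 15 − 15 = 0
n=67: ⌈(68·48)/215⌉ − ⌈(67·48)/215⌉ = ⌈3264/215⌉ − ⌈3216/215⌉ = 16 − 15 = 1
n=68: ⌈(69·48)/215⌉ − ⌈(68·48)/215⌉ = ⌈3312/215⌉ − ⌈3264/215⌉ = 16 − 16 = 0
n=69: ⌈(70·48)/215⌉ − ⌈(69·48)/215⌉ = ⌈3360/215⌉ − ⌈3312/215⌉ = 16 − 16 = 0
n=70: ⌈(71·48)/215⌉ − ⌈(70·48)/215⌉ = ⌈3408/215⌉ − ⌈3360/215⌉ = 16 − 16 = 0
n=71: ⌈(72·48)/215⌉ − ⌈(71·48)/215⌉ = ⌈3456/215⌉ − ⌈3408/215⌉ = 17 − 16 = 1
n=72: ⌈(73·48)/215⌉ − ⌈(72·48)/215⌉ = ⌈3504/215⌉ − ⌈3456/215⌉ = 17 − 17 = 0
n=73: ⌈(74·48)/215⌉ − ⌈(73·48)/215⌉ = ⌈3552/215⌉ − ⌈3504/215⌉ = 17 − 17 = 0
n=74: ⌈(75·48)/215⌉ − ⌈(74·48)/215⌉ = ⌈3600/215⌉ − ⌈3552/215⌉ = 17 − 17 = 0
n=75: ⌈(76·48)/215⌉ − ⌈(75·48)/215⌉ = ⌈3648/215⌉ − ⌈3600/215⌉ = 17 − 17 = 0
n=76: ⌈(77·48)/215⌉ − ⌈(76·48)/215⌉ = ⌈3696/215⌉ − ⌈3648/215⌉ = 18 − 17 = 1
n=77: ⌈(78·48)/215⌉ − ⌈(77·48)/215⌉ = ⌈3744/215⌉ − ⌈3696/215⌉ = 18 − 18 = 0


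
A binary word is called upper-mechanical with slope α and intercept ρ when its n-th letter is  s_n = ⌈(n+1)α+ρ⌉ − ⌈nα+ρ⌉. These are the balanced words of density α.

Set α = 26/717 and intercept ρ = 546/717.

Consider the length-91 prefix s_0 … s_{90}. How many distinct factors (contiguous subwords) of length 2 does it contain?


3

t_n = ⌈(n·26+546)/717⌉ for n = 0 … 91:
  n=0…9: ⌈546/717⌉=1 ⌈572/717⌉=1 ⌈598/717⌉=1 ⌈624/717⌉=1 ⌈650/717⌉=1 ⌈676/717⌉=1 ⌈702/717⌉=1 ⌈728/717⌉=2 ⌈754/717⌉=2 ⌈780/717⌉=2
  n=10…19: ⌈806/717⌉=2 ⌈832/717⌉=2 ⌈858/717⌉=2 ⌈884/717⌉=2 ⌈910/717⌉=2 ⌈936/717⌉=2 ⌈962/717⌉=2 ⌈988/717⌉=2 ⌈1014/717⌉=2 ⌈1040/717⌉=2
  n=20…29: ⌈1066/717⌉=2 ⌈1092/717⌉=2 ⌈1118/717⌉=2 ⌈1144/717⌉=2 ⌈1170/717⌉=2 ⌈1196/717⌉=2 ⌈1222/717⌉=2 ⌈1248/717⌉=2 ⌈1274/717⌉=2 ⌈1300/717⌉=2
  n=30…39: ⌈1326/717⌉=2 ⌈1352/717⌉=2 ⌈1378/717⌉=2 ⌈1404/717⌉=2 ⌈1430/717⌉=2 ⌈1456/717⌉=3 ⌈1482/717⌉=3 ⌈1508/717⌉=3 ⌈1534/717⌉=3 ⌈1560/717⌉=3
  n=40…49: ⌈1586/717⌉=3 ⌈1612/717⌉=3 ⌈1638/717⌉=3 ⌈1664/717⌉=3 ⌈1690/717⌉=3 ⌈1716/717⌉=3 ⌈1742/717⌉=3 ⌈1768/717⌉=3 ⌈1794/717⌉=3 ⌈1820/717⌉=3
  n=50…59: ⌈1846/717⌉=3 ⌈1872/717⌉=3 ⌈1898/717⌉=3 ⌈1924/717⌉=3 ⌈1950/717⌉=3 ⌈1976/717⌉=3 ⌈2002/717⌉=3 ⌈2028/717⌉=3 ⌈2054/717⌉=3 ⌈2080/717⌉=3
  n=60…69: ⌈2106/717⌉=3 ⌈2132/717⌉=3 ⌈2158/717⌉=4 ⌈2184/717⌉=4 ⌈2210/717⌉=4 ⌈2236/717⌉=4 ⌈2262/717⌉=4 ⌈2288/717⌉=4 ⌈2314/717⌉=4 ⌈2340/717⌉=4
  n=70…79: ⌈2366/717⌉=4 ⌈2392/717⌉=4 ⌈2418/717⌉=4 ⌈2444/717⌉=4 ⌈2470/717⌉=4 ⌈2496/717⌉=4 ⌈2522/717⌉=4 ⌈2548/717⌉=4 ⌈2574/717⌉=4 ⌈2600/717⌉=4
  n=80…89: ⌈2626/717⌉=4 ⌈2652/717⌉=4 ⌈2678/717⌉=4 ⌈2704/717⌉=4 ⌈2730/717⌉=4 ⌈2756/717⌉=4 ⌈2782/717⌉=4 ⌈2808/717⌉=4 ⌈2834/717⌉=4 ⌈2860/717⌉=4
  n=90…91: ⌈2886/717⌉=5 ⌈2912/717⌉=5
s_n = t_(n+1) − t_n for n = 0 … 90 gives
prefix = 0000001000000000000000000000000000100000000000000000000000000100000000000000000000000000010
slide a length-2 window over [0..1] … [89..90] (90 windows); first occurrence of each distinct factor:
  [  0..  1] 00
  [  5..  6] 01
  [  6..  7] 10
  (the other 87 windows repeat one of these)
distinct factors: {00, 01, 10}
count = 3  (Sturmian bound for length 2 is 3)


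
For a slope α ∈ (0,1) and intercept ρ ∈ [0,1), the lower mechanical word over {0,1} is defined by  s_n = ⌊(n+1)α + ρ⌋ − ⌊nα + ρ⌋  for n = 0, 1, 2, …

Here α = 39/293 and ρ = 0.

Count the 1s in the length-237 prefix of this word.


#1s = Σ_{n=0}^{236} s_n = Σ_{n=0}^{236} (⌊(n+1)α+ρ⌋ − ⌊nα+ρ⌋)
the sum telescopes: every ⌊nα+ρ⌋ with 0 < n < 237 appears once with + and once with −, leaving ⌊237α+ρ⌋ − ⌊0·α+ρ⌋
237α + ρ = (237·39) / 293 = 9243/293
ρ = 0/293
⌊9243/293⌋ = 31,  ⌊0/293⌋ = 0
#1s = 31 − 0 = 31

31


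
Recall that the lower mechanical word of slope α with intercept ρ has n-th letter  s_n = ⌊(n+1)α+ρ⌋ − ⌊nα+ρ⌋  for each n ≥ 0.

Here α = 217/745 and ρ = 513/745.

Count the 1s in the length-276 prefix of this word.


#1s = Σ_{n=0}^{275} s_n = Σ_{n=0}^{275} (⌊(n+1)α+ρ⌋ − ⌊nα+ρ⌋)
the sum telescopes: every ⌊nα+ρ⌋ with 0 < n < 276 appears once with + and once with −, leaving ⌊276α+ρ⌋ − ⌊0·α+ρ⌋
276α + ρ = (276·217 + 513) / 745 = 60405/745
ρ = 513/745
⌊60405/745⌋ = 81,  ⌊513/745⌋ = 0
#1s = 81 − 0 = 81

81


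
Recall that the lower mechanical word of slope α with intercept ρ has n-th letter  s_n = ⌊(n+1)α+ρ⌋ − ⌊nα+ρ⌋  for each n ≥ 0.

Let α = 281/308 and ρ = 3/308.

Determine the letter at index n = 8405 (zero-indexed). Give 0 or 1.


(n+1)α + ρ = (8406·281 + 3) / 308 = 2362089/308
nα + ρ     = (8405·281 + 3) / 308 = 2361808/308
⌊2362089/308⌋ = 7669,  ⌊2361808/308⌋ = 7668
s_{8405} = 7669 − 7668 = 1

1


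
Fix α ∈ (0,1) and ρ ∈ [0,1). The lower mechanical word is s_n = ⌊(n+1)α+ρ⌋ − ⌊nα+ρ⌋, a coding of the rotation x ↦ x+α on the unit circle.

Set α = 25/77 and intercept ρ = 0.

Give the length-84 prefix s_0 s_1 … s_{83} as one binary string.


n=0: ⌊(1·25)/77⌋ − ⌊(0·25)/77⌋ = ⌊25/77⌋ − ⌊0/77⌋ = 0 − 0 = 0
n=1: ⌊(2·25)/77⌋ − ⌊(1·25)/77⌋ = ⌊50/77⌋ − ⌊25/77⌋ = 0 − 0 = 0
n=2: ⌊(3·25)/77⌋ − ⌊(2·25)/77⌋ = ⌊75/77⌋ − ⌊50/77⌋ = 0 − 0 = 0
n=3: ⌊(4·25)/77⌋ − ⌊(3·25)/77⌋ = ⌊100/77⌋ − ⌊75/77⌋ = 1 − 0 = 1
n=4: ⌊(5·25)/77⌋ − ⌊(4·25)/77⌋ = ⌊125/77⌋ − ⌊100/77⌋ = 1 − 1 = 0
n=5: ⌊(6·25)/77⌋ − ⌊(5·25)/77⌋ = ⌊150/77⌋ − ⌊125/77⌋ = 1 − 1 = 0
n=6: ⌊(7·25)/77⌋ − ⌊(6·25)/77⌋ = ⌊175/77⌋ − ⌊150/77⌋ = 2 − 1 = 1
n=7: ⌊(8·25)/77⌋ − ⌊(7·25)/77⌋ = ⌊200/77⌋ − ⌊175/77⌋ = 2 − 2 = 0
n=8: ⌊(9·25)/77⌋ − ⌊(8·25)/77⌋ = ⌊225/77⌋ − ⌊200/77⌋ = 2 − 2 = 0
n=9: ⌊(10·25)/77⌋ − ⌊(9·25)/77⌋ = ⌊250/77⌋ − ⌊225/77⌋ = 3 − 2 = 1
n=10: ⌊(11·25)/77⌋ − ⌊(10·25)/77⌋ = ⌊275/77⌋ − ⌊250/77⌋ = 3 − 3 = 0
n=11: ⌊(12·25)/77⌋ − ⌊(11·25)/77⌋ = ⌊300/77⌋ − ⌊275/77⌋ = 3 − 3 = 0
n=12: ⌊(13·25)/77⌋ − ⌊(12·25)/77⌋ = ⌊325/77⌋ − ⌊300/77⌋ = 4 − 3 = 1
n=13: ⌊(14·25)/77⌋ − ⌊(13·25)/77⌋ = ⌊350/77⌋ − ⌊325/77⌋ = 4 − 4 = 0
n=14: ⌊(15·25)/77⌋ − ⌊(14·25)/77⌋ = ⌊375/77⌋ − ⌊350/77⌋ = 4 − 4 = 0
n=15: ⌊(16·25)/77⌋ − ⌊(15·25)/77⌋ = ⌊400/77⌋ − ⌊375/77⌋ = 5 − 4 = 1
n=16: ⌊(17·25)/77⌋ − ⌊(16·25)/77⌋ = ⌊425/77⌋ − ⌊400/77⌋ = 5 − 5 = 0
n=17: ⌊(18·25)/77⌋ − ⌊(17·25)/77⌋ = ⌊450/77⌋ − ⌊425/77⌋ = 5 − 5 = 0
n=18: ⌊(19·25)/77⌋ − ⌊(18·25)/77⌋ = ⌊475/77⌋ − ⌊450/77⌋ = 6 − 5 = 1
n=19: ⌊(20·25)/77⌋ − ⌊(19·25)/77⌋ = ⌊500/77⌋ − ⌊475/77⌋ = 6 − 6 = 0
n=20: ⌊(21·25)/77⌋ − ⌊(20·25)/77⌋ = ⌊525/77⌋ − ⌊500/77⌋ = 6 − 6 = 0
n=21: ⌊(22·25)/77⌋ − ⌊(21·25)/77⌋ = ⌊550/77⌋ − ⌊525/77⌋ = 7 − 6 = 1
n=22: ⌊(23·25)/77⌋ − ⌊(22·25)/77⌋ = ⌊575/77⌋ − ⌊550/77⌋ = 7 − 7 = 0
n=23: ⌊(24·25)/77⌋ − ⌊(23·25)/77⌋ = ⌊600/77⌋ − ⌊575/77⌋ = 7 − 7 = 0
n=24: ⌊(25·25)/77⌋ − ⌊(24·25)/77⌋ = ⌊625/77⌋ − ⌊600/77⌋ = 8 − 7 = 1
n=25: ⌊(26·25)/77⌋ − ⌊(25·25)/77⌋ = ⌊650/77⌋ − ⌊625/77⌋ = 8 − 8 = 0
n=26: ⌊(27·25)/77⌋ − ⌊(26·25)/77⌋ = ⌊675/77⌋ − ⌊650/77⌋ = 8 − 8 = 0
n=27: ⌊(28·25)/77⌋ − ⌊(27·25)/77⌋ = ⌊700/77⌋ − ⌊675/77⌋ = 9 − 8 = 1
n=28: ⌊(29·25)/77⌋ − ⌊(28·25)/77⌋ = ⌊725/77⌋ − ⌊700/77⌋ = 9 − 9 = 0
n=29: ⌊(30·25)/77⌋ − ⌊(29·25)/77⌋ = ⌊750/77⌋ − ⌊725/77⌋ = 9 − 9 = 0
n=30: ⌊(31·25)/77⌋ − ⌊(30·25)/77⌋ = ⌊775/77⌋ − ⌊750/77⌋ = 10 − 9 = 1
n=31: ⌊(32·25)/77⌋ − ⌊(31·25)/77⌋ = ⌊800/77⌋ − ⌊775/77⌋ = 10 − 10 = 0
n=32: ⌊(33·25)/77⌋ − ⌊(32·25)/77⌋ = ⌊825/77⌋ − ⌊800/77⌋ = 10 − 10 = 0
n=33: ⌊(34·25)/77⌋ − ⌊(33·25)/77⌋ = ⌊850/77⌋ − ⌊825/77⌋ = 11 − 10 = 1
n=34: ⌊(35·25)/77⌋ − ⌊(34·25)/77⌋ = ⌊875/77⌋ − ⌊850/77⌋ = 11 − 11 = 0
n=35: ⌊(36·25)/77⌋ − ⌊(35·25)/77⌋ = ⌊900/77⌋ − ⌊875/77⌋ = 11 − 11 = 0
n=36: ⌊(37·25)/77⌋ − ⌊(36·25)/77⌋ = ⌊925/77⌋ − ⌊900/77⌋ = 12 − 11 = 1
n=37: ⌊(38·25)/77⌋ − ⌊(37·25)/77⌋ = ⌊950/77⌋ − ⌊925/77⌋ = 12 − 12 = 0
n=38: ⌊(39·25)/77⌋ − ⌊(38·25)/77⌋ = ⌊975/77⌋ − ⌊950/77⌋ = 12 − 12 = 0
n=39: ⌊(40·25)/77⌋ − ⌊(39·25)/77⌋ = ⌊1000/77⌋ − ⌊975/77⌋ = 12 − 12 = 0
n=40: ⌊(41·25)/77⌋ − ⌊(40·25)/77⌋ = ⌊1025/77⌋ − ⌊1000/77⌋ = 13 − 12 = 1
n=41: ⌊(42·25)/77⌋ − ⌊(41·25)/77⌋ = ⌊1050/77⌋ − ⌊1025/77⌋ = 13 − 13 = 0
n=42: ⌊(43·25)/77⌋ − ⌊(42·25)/77⌋ = ⌊1075/77⌋ − ⌊1050/77⌋ = 13 − 13 = 0
n=43: ⌊(44·25)/77⌋ − ⌊(43·25)/77⌋ = ⌊1100/77⌋ − ⌊1075/77⌋ = 14 − 13 = 1
n=44: ⌊(45·25)/77⌋ − ⌊(44·25)/77⌋ = ⌊1125/77⌋ − ⌊1100/77⌋ = 14 − 14 = 0
n=45: ⌊(46·25)/77⌋ − ⌊(45·25)/77⌋ = ⌊1150/77⌋ − ⌊1125/77⌋ = 14 − 14 = 0
n=46: ⌊(47·25)/77⌋ − ⌊(46·25)/77⌋ = ⌊1175/77⌋ − ⌊1150/77⌋ = 15 − 14 = 1
n=47: ⌊(48·25)/77⌋ − ⌊(47·25)/77⌋ = ⌊1200/77⌋ − ⌊1175/77⌋ = 15 − 15 = 0
n=48: ⌊(49·25)/77⌋ − ⌊(48·25)/77⌋ = ⌊1225/77⌋ − ⌊1200/77⌋ = 15 − 15 = 0
n=49: ⌊(50·25)/77⌋ − ⌊(49·25)/77⌋ = ⌊1250/77⌋ − ⌊1225/77⌋ = 16 − 15 = 1
n=50: ⌊(51·25)/77⌋ − ⌊(50·25)/77⌋ = ⌊1275/77⌋ − ⌊1250/77⌋ = 16 − 16 = 0
n=51: ⌊(52·25)/77⌋ − ⌊(51·25)/77⌋ = ⌊1300/77⌋ − ⌊1275/77⌋ = 16 − 16 = 0
n=52: ⌊(53·25)/77⌋ − ⌊(52·25)/77⌋ = ⌊1325/77⌋ − ⌊1300/77⌋ = 17 − 16 = 1
n=53: ⌊(54·25)/77⌋ − ⌊(53·25)/77⌋ = ⌊1350/77⌋ − ⌊1325/77⌋ = 17 − 17 = 0
n=54: ⌊(55·25)/77⌋ − ⌊(54·25)/77⌋ = ⌊1375/77⌋ − ⌊1350/77⌋ = 17 − 17 = 0
n=55: ⌊(56·25)/77⌋ − ⌊(55·25)/77⌋ = ⌊1400/77⌋ − ⌊1375/77⌋ = 18 − 17 = 1
n=56: ⌊(57·25)/77⌋ − ⌊(56·25)/77⌋ = ⌊1425/77⌋ − ⌊1400/77⌋ = 18 − 18 = 0
n=57: ⌊(58·25)/77⌋ − ⌊(57·25)/77⌋ = ⌊1450/77⌋ − ⌊1425/77⌋ = 18 − 18 = 0
n=58: ⌊(59·25)/77⌋ − ⌊(58·25)/77⌋ = ⌊1475/77⌋ − ⌊1450/77⌋ = 19 − 18 = 1
n=59: ⌊(60·25)/77⌋ − ⌊(59·25)/77⌋ = ⌊1500/77⌋ − ⌊1475/77⌋ = 19 − 19 = 0
n=60: ⌊(61·25)/77⌋ − ⌊(60·25)/77⌋ = ⌊1525/77⌋ − ⌊1500/77⌋ = 19 − 19 = 0
n=61: ⌊(62·25)/77⌋ − ⌊(61·25)/77⌋ = ⌊1550/77⌋ − ⌊1525/77⌋ = 20 − 19 = 1
n=62: ⌊(63·25)/77⌋ − ⌊(62·25)/77⌋ = ⌊1575/77⌋ − ⌊1550/77⌋ = 20 − 20 = 0
n=63: ⌊(64·25)/77⌋ − ⌊(63·25)/77⌋ = ⌊1600/77⌋ − ⌊1575/77⌋ = 20 − 20 = 0
n=64: ⌊(65·25)/77⌋ − ⌊(64·25)/77⌋ = ⌊1625/77⌋ − ⌊1600/77⌋ = 21 − 20 = 1
n=65: ⌊(66·25)/77⌋ − ⌊(65·25)/77⌋ = ⌊1650/77⌋ − ⌊1625/77⌋ = 21 − 21 = 0
n=66: ⌊(67·25)/77⌋ − ⌊(66·25)/77⌋ = ⌊1675/77⌋ − ⌊1650/77⌋ = 21 − 21 = 0
n=67: ⌊(68·25)/77⌋ − ⌊(67·25)/77⌋ = ⌊1700/77⌋ − ⌊1675/77⌋ = 22 − 21 = 1
n=68: ⌊(69·25)/77⌋ − ⌊(68·25)/77⌋ = ⌊1725/77⌋ − ⌊1700/77⌋ = 22 − 22 = 0
n=69: ⌊(70·25)/77⌋ − ⌊(69·25)/77⌋ = ⌊1750/77⌋ − ⌊1725/77⌋ = 22 − 22 = 0
n=70: ⌊(71·25)/77⌋ − ⌊(70·25)/77⌋ = ⌊1775/77⌋ − ⌊1750/77⌋ = 23 − 22 = 1
n=71: ⌊(72·25)/77⌋ − ⌊(71·25)/77⌋ = ⌊1800/77⌋ − ⌊1775/77⌋ = 23 − 23 = 0
n=72: ⌊(73·25)/77⌋ − ⌊(72·25)/77⌋ = ⌊1825/77⌋ − ⌊1800/77⌋ = 23 − 23 = 0
n=73: ⌊(74·25)/77⌋ − ⌊(73·25)/77⌋ = ⌊1850/77⌋ − ⌊1825/77⌋ = 24 − 23 = 1
n=74: ⌊(75·25)/77⌋ − ⌊(74·25)/77⌋ = ⌊1875/77⌋ − ⌊1850/77⌋ = 24 − 24 = 0
n=75: ⌊(76·25)/77⌋ − ⌊(75·25)/77⌋ = ⌊1900/77⌋ − ⌊1875/77⌋ = 24 − 24 = 0
n=76: ⌊(77·25)/77⌋ − ⌊(76·25)/77⌋ = ⌊1925/77⌋ − ⌊1900/77⌋ = 25 − 24 = 1
n=77: ⌊(78·25)/77⌋ − ⌊(77·25)/77⌋ = ⌊1950/77⌋ − ⌊1925/77⌋ = 25 − 25 = 0
n=78: ⌊(79·25)/77⌋ − ⌊(78·25)/77⌋ = ⌊1975/77⌋ − ⌊1950/77⌋ = 25 − 25 = 0
n=79: ⌊(80·25)/77⌋ − ⌊(79·25)/77⌋ = ⌊2000/77⌋ − ⌊1975/77⌋ = 25 − 25 = 0
n=80: ⌊(81·25)/77⌋ − ⌊(80·25)/77⌋ = ⌊2025/77⌋ − ⌊2000/77⌋ = 26 − 25 = 1
n=81: ⌊(82·25)/77⌋ − ⌊(81·25)/77⌋ = ⌊2050/77⌋ − ⌊2025/77⌋ = 26 − 26 = 0
n=82: ⌊(83·25)/77⌋ − ⌊(82·25)/77⌋ = ⌊2075/77⌋ − ⌊2050/77⌋ = 26 − 26 = 0
n=83: ⌊(84·25)/77⌋ − ⌊(83·25)/77⌋ = ⌊2100/77⌋ − ⌊2075/77⌋ = 27 − 26 = 1

000100100100100100100100100100100100100010010010010010010010010010010010010010001001


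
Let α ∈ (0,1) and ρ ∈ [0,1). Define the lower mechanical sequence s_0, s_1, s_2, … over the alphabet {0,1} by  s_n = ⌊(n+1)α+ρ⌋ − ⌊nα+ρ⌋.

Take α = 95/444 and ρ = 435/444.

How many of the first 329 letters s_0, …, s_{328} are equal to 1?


#1s = Σ_{n=0}^{328} s_n = Σ_{n=0}^{328} (⌊(n+1)α+ρ⌋ − ⌊nα+ρ⌋)
the sum telescopes: every ⌊nα+ρ⌋ with 0 < n < 329 appears once with + and once with −, leaving ⌊329α+ρ⌋ − ⌊0·α+ρ⌋
329α + ρ = (329·95 + 435) / 444 = 31690/444
ρ = 435/444
⌊31690/444⌋ = 71,  ⌊435/444⌋ = 0
#1s = 71 − 0 = 71

71


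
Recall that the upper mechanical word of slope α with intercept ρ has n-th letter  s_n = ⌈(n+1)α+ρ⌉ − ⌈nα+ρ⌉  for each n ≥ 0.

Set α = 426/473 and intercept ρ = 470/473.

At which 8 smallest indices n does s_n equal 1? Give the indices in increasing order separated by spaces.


0 1 2 3 4 5 6 7

n=0: ⌈896/473⌉−⌈470/473⌉ = 2−1 = 1  ← one
n=1: ⌈1322/473⌉−⌈896/473⌉ = 3−2 = 1  ← one
n=2: ⌈1748/473⌉−⌈1322/473⌉ = 4−3 = 1  ← one
n=3: ⌈2174/473⌉−⌈1748/473⌉ = 5−4 = 1  ← one
n=4: ⌈2600/473⌉−⌈2174/473⌉ = 6−5 = 1  ← one
n=5: ⌈3026/473⌉−⌈2600/473⌉ = 7−6 = 1  ← one
n=6: ⌈3452/473⌉−⌈3026/473⌉ = 8−7 = 1  ← one
n=7: ⌈3878/473⌉−⌈3452/473⌉ = 9−8 = 1  ← one
positions of the first 8 ones: 0 1 2 3 4 5 6 7


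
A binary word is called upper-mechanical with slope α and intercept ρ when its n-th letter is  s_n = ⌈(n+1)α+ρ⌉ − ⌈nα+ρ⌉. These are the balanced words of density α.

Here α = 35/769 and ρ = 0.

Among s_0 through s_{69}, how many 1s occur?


#1s = Σ_{n=0}^{69} s_n = Σ_{n=0}^{69} (⌈(n+1)α+ρ⌉ − ⌈nα+ρ⌉)
the sum telescopes: every ⌈nα+ρ⌉ with 0 < n < 70 appears once with + and once with −, leaving ⌈70α+ρ⌉ − ⌈0·α+ρ⌉
70α + ρ = (70·35) / 769 = 2450/769
ρ = 0/769
⌈2450/769⌉ = 4,  ⌈0/769⌉ = 0
#1s = 4 − 0 = 4

4


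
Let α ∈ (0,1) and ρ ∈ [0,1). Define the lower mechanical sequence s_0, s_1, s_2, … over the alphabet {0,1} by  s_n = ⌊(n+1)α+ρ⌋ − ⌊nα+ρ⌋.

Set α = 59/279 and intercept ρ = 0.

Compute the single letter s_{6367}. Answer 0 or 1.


(n+1)α + ρ = (6368·59) / 279 = 375712/279
nα + ρ     = (6367·59) / 279 = 375653/279
⌊375712/279⌋ = 1346,  ⌊375653/279⌋ = 1346
s_{6367} = 1346 − 1346 = 0

0


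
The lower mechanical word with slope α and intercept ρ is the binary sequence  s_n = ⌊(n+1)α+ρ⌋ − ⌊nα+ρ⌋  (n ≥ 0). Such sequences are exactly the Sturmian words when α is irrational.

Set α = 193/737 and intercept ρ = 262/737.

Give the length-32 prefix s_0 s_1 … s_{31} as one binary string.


00100010001001000100010001000100

n=0: ⌊(1·193+262)/737⌋ − ⌊(0·193+262)/737⌋ = ⌊455/737⌋ − ⌊262/737⌋ = 0 − 0 = 0
n=1: ⌊(2·193+262)/737⌋ − ⌊(1·193+262)/737⌋ = ⌊648/737⌋ − ⌊455/737⌋ = 0 − 0 = 0
n=2: ⌊(3·193+262)/737⌋ − ⌊(2·193+262)/737⌋ = ⌊841/737⌋ − ⌊648/737⌋ = 1 − 0 = 1
n=3: ⌊(4·193+262)/737⌋ − ⌊(3·193+262)/737⌋ = ⌊1034/737⌋ − ⌊841/737⌋ = 1 − 1 = 0
n=4: ⌊(5·193+262)/737⌋ − ⌊(4·193+262)/737⌋ = ⌊1227/737⌋ − ⌊1034/737⌋ = 1 − 1 = 0
n=5: ⌊(6·193+262)/737⌋ − ⌊(5·193+262)/737⌋ = ⌊1420/737⌋ − ⌊1227/737⌋ = 1 − 1 = 0
n=6: ⌊(7·193+262)/737⌋ − ⌊(6·193+262)/737⌋ = ⌊1613/737⌋ − ⌊1420/737⌋ = 2 − 1 = 1
n=7: ⌊(8·193+262)/737⌋ − ⌊(7·193+262)/737⌋ = ⌊1806/737⌋ − ⌊1613/737⌋ = 2 − 2 = 0
n=8: ⌊(9·193+262)/737⌋ − ⌊(8·193+262)/737⌋ = ⌊1999/737⌋ − ⌊1806/737⌋ = 2 − 2 = 0
n=9: ⌊(10·193+262)/737⌋ − ⌊(9·193+262)/737⌋ = ⌊2192/737⌋ − ⌊1999/737⌋ = 2 − 2 = 0
n=10: ⌊(11·193+262)/737⌋ − ⌊(10·193+262)/737⌋ = ⌊2385/737⌋ − ⌊2192/737⌋ = 3 − 2 = 1
n=11: ⌊(12·193+262)/737⌋ − ⌊(11·193+262)/737⌋ = ⌊2578/737⌋ − ⌊2385/737⌋ = 3 − 3 = 0
n=12: ⌊(13·193+262)/737⌋ − ⌊(12·193+262)/737⌋ = ⌊2771/737⌋ − ⌊2578/737⌋ = 3 − 3 = 0
n=13: ⌊(14·193+262)/737⌋ − ⌊(13·193+262)/737⌋ = ⌊2964/737⌋ − ⌊2771/737⌋ = 4 − 3 = 1
n=14: ⌊(15·193+262)/737⌋ − ⌊(14·193+262)/737⌋ = ⌊3157/737⌋ − ⌊2964/737⌋ = 4 − 4 = 0
n=15: ⌊(16·193+262)/737⌋ − ⌊(15·193+262)/737⌋ = ⌊3350/737⌋ − ⌊3157/737⌋ = 4 − 4 = 0
n=16: ⌊(17·193+262)/737⌋ − ⌊(16·193+262)/737⌋ = ⌊3543/737⌋ − ⌊3350/737⌋ = 4 − 4 = 0
n=17: ⌊(18·193+262)/737⌋ − ⌊(17·193+262)/737⌋ = ⌊3736/737⌋ − ⌊3543/737⌋ = 5 − 4 = 1
n=18: ⌊(19·193+262)/737⌋ − ⌊(18·193+262)/737⌋ = ⌊3929/737⌋ − ⌊3736/737⌋ = 5 − 5 = 0
n=19: ⌊(20·193+262)/737⌋ − ⌊(19·193+262)/737⌋ = ⌊4122/737⌋ − ⌊3929/737⌋ = 5 − 5 = 0
n=20: ⌊(21·193+262)/737⌋ − ⌊(20·193+262)/737⌋ = ⌊4315/737⌋ − ⌊4122/737⌋ = 5 − 5 = 0
n=21: ⌊(22·193+262)/737⌋ − ⌊(21·193+262)/737⌋ = ⌊4508/737⌋ − ⌊4315/737⌋ = 6 − 5 = 1
n=22: ⌊(23·193+262)/737⌋ − ⌊(22·193+262)/737⌋ = ⌊4701/737⌋ − ⌊4508/737⌋ = 6 − 6 = 0
n=23: ⌊(24·193+262)/737⌋ − ⌊(23·193+262)/737⌋ = ⌊4894/737⌋ − ⌊4701/737⌋ = 6 − 6 = 0
n=24: ⌊(25·193+262)/737⌋ − ⌊(24·193+262)/737⌋ = ⌊5087/737⌋ − ⌊4894/737⌋ = 6 − 6 = 0
n=25: ⌊(26·193+262)/737⌋ − ⌊(25·193+262)/737⌋ = ⌊5280/737⌋ − ⌊5087/737⌋ = 7 − 6 = 1
n=26: ⌊(27·193+262)/737⌋ − ⌊(26·193+262)/737⌋ = ⌊5473/737⌋ − ⌊5280/737⌋ = 7 − 7 = 0
n=27: ⌊(28·193+262)/737⌋ − ⌊(27·193+262)/737⌋ = ⌊5666/737⌋ − ⌊5473/737⌋ = 7 − 7 = 0
n=28: ⌊(29·193+262)/737⌋ − ⌊(28·193+262)/737⌋ = ⌊5859/737⌋ − ⌊5666/737⌋ = 7 − 7 = 0
n=29: ⌊(30·193+262)/737⌋ − ⌊(29·193+262)/737⌋ = ⌊6052/737⌋ − ⌊5859/737⌋ = 8 − 7 = 1
n=30: ⌊(31·193+262)/737⌋ − ⌊(30·193+262)/737⌋ = ⌊6245/737⌋ − ⌊6052/737⌋ = 8 − 8 = 0
n=31: ⌊(32·193+262)/737⌋ − ⌊(31·193+262)/737⌋ = ⌊6438/737⌋ − ⌊6245/737⌋ = 8 − 8 = 0


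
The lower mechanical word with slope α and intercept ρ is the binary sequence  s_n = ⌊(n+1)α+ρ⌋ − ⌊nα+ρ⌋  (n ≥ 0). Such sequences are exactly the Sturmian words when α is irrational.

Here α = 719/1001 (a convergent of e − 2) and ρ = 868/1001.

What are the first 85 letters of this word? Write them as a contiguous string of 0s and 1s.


1110110111011011101101110110111011101101110110111011011101101110110111011101101110110

n=0: ⌊(1·719+868)/1001⌋ − ⌊(0·719+868)/1001⌋ = ⌊1587/1001⌋ − ⌊868/1001⌋ = 1 − 0 = 1
n=1: ⌊(2·719+868)/1001⌋ − ⌊(1·719+868)/1001⌋ = ⌊2306/1001⌋ − ⌊1587/1001⌋ = 2 − 1 = 1
n=2: ⌊(3·719+868)/1001⌋ − ⌊(2·719+868)/1001⌋ = ⌊3025/1001⌋ − ⌊2306/1001⌋ = 3 − 2 = 1
n=3: ⌊(4·719+868)/1001⌋ − ⌊(3·719+868)/1001⌋ = ⌊3744/1001⌋ − ⌊3025/1001⌋ = 3 − 3 = 0
n=4: ⌊(5·719+868)/1001⌋ − ⌊(4·719+868)/1001⌋ = ⌊4463/1001⌋ − ⌊3744/1001⌋ = 4 − 3 = 1
n=5: ⌊(6·719+868)/1001⌋ − ⌊(5·719+868)/1001⌋ = ⌊5182/1001⌋ − ⌊4463/1001⌋ = 5 − 4 = 1
n=6: ⌊(7·719+868)/1001⌋ − ⌊(6·719+868)/1001⌋ = ⌊5901/1001⌋ − ⌊5182/1001⌋ = 5 − 5 = 0
n=7: ⌊(8·719+868)/1001⌋ − ⌊(7·719+868)/1001⌋ = ⌊6620/1001⌋ − ⌊5901/1001⌋ = 6 − 5 = 1
n=8: ⌊(9·719+868)/1001⌋ − ⌊(8·719+868)/1001⌋ = ⌊7339/1001⌋ − ⌊6620/1001⌋ = 7 − 6 = 1
n=9: ⌊(10·719+868)/1001⌋ − ⌊(9·719+868)/1001⌋ = ⌊8058/1001⌋ − ⌊7339/1001⌋ = 8 − 7 = 1
n=10: ⌊(11·719+868)/1001⌋ − ⌊(10·719+868)/1001⌋ = ⌊8777/1001⌋ − ⌊8058/1001⌋ = 8 − 8 = 0
n=11: ⌊(12·719+868)/1001⌋ − ⌊(11·719+868)/1001⌋ = ⌊9496/1001⌋ − ⌊8777/1001⌋ = 9 − 8 = 1
n=12: ⌊(13·719+868)/1001⌋ − ⌊(12·719+868)/1001⌋ = ⌊10215/1001⌋ − ⌊9496/1001⌋ = 10 − 9 = 1
n=13: ⌊(14·719+868)/1001⌋ − ⌊(13·719+868)/1001⌋ = ⌊10934/1001⌋ − ⌊10215/1001⌋ = 10 − 10 = 0
n=14: ⌊(15·719+868)/1001⌋ − ⌊(14·719+868)/1001⌋ = ⌊11653/1001⌋ − ⌊10934/1001⌋ = 11 − 10 = 1
n=15: ⌊(16·719+868)/1001⌋ − ⌊(15·719+868)/1001⌋ = ⌊12372/1001⌋ − ⌊11653/1001⌋ = 12 − 11 = 1
n=16: ⌊(17·719+868)/1001⌋ − ⌊(16·719+868)/1001⌋ = ⌊13091/1001⌋ − ⌊12372/1001⌋ = 13 − 12 = 1
n=17: ⌊(18·719+868)/1001⌋ − ⌊(17·719+868)/1001⌋ = ⌊13810/1001⌋ − ⌊13091/1001⌋ = 13 − 13 = 0
n=18: ⌊(19·719+868)/1001⌋ − ⌊(18·719+868)/1001⌋ = ⌊14529/1001⌋ − ⌊13810/1001⌋ = 14 − 13 = 1
n=19: ⌊(20·719+868)/1001⌋ − ⌊(19·719+868)/1001⌋ = ⌊15248/1001⌋ − ⌊14529/1001⌋ = 15 − 14 = 1
n=20: ⌊(21·719+868)/1001⌋ − ⌊(20·719+868)/1001⌋ = ⌊15967/1001⌋ − ⌊15248/1001⌋ = 15 − 15 = 0
n=21: ⌊(22·719+868)/1001⌋ − ⌊(21·719+868)/1001⌋ = ⌊16686/1001⌋ − ⌊15967/1001⌋ = 16 − 15 = 1
n=22: ⌊(23·719+868)/1001⌋ − ⌊(22·719+868)/1001⌋ = ⌊17405/1001⌋ − ⌊16686/1001⌋ = 17 − 16 = 1
n=23: ⌊(24·719+868)/1001⌋ − ⌊(23·719+868)/1001⌋ = ⌊18124/1001⌋ − ⌊17405/1001⌋ = 18 − 17 = 1
n=24: ⌊(25·719+868)/1001⌋ − ⌊(24·719+868)/1001⌋ = ⌊18843/1001⌋ − ⌊18124/1001⌋ = 18 − 18 = 0
n=25: ⌊(26·719+868)/1001⌋ − ⌊(25·719+868)/1001⌋ = ⌊19562/1001⌋ − ⌊18843/1001⌋ = 19 − 18 = 1
n=26: ⌊(27·719+868)/1001⌋ − ⌊(26·719+868)/1001⌋ = ⌊20281/1001⌋ − ⌊19562/1001⌋ = 20 − 19 = 1
n=27: ⌊(28·719+868)/1001⌋ − ⌊(27·719+868)/1001⌋ = ⌊21000/1001⌋ − ⌊20281/1001⌋ = 20 − 20 = 0
n=28: ⌊(29·719+868)/1001⌋ − ⌊(28·719+868)/1001⌋ = ⌊21719/1001⌋ − ⌊21000/1001⌋ = 21 − 20 = 1
n=29: ⌊(30·719+868)/1001⌋ − ⌊(29·719+868)/1001⌋ = ⌊22438/1001⌋ − ⌊21719/1001⌋ = 22 − 21 = 1
n=30: ⌊(31·719+868)/1001⌋ − ⌊(30·719+868)/1001⌋ = ⌊23157/1001⌋ − ⌊22438/1001⌋ = 23 − 22 = 1
n=31: ⌊(32·719+868)/1001⌋ − ⌊(31·719+868)/1001⌋ = ⌊23876/1001⌋ − ⌊23157/1001⌋ = 23 − 23 = 0
n=32: ⌊(33·719+868)/1001⌋ − ⌊(32·719+868)/1001⌋ = ⌊24595/1001⌋ − ⌊23876/1001⌋ = 24 − 23 = 1
n=33: ⌊(34·719+868)/1001⌋ − ⌊(33·719+868)/1001⌋ = ⌊25314/1001⌋ − ⌊24595/1001⌋ = 25 − 24 = 1
n=34: ⌊(35·719+868)/1001⌋ − ⌊(34·719+868)/1001⌋ = ⌊26033/1001⌋ − ⌊25314/1001⌋ = 26 − 25 = 1
n=35: ⌊(36·719+868)/1001⌋ − ⌊(35·719+868)/1001⌋ = ⌊26752/1001⌋ − ⌊26033/1001⌋ = 26 − 26 = 0
n=36: ⌊(37·719+868)/1001⌋ − ⌊(36·719+868)/1001⌋ = ⌊27471/1001⌋ − ⌊26752/1001⌋ = 27 − 26 = 1
n=37: ⌊(38·719+868)/1001⌋ − ⌊(37·719+868)/1001⌋ = ⌊28190/1001⌋ − ⌊27471/1001⌋ = 28 − 27 = 1
n=38: ⌊(39·719+868)/1001⌋ − ⌊(38·719+868)/1001⌋ = ⌊28909/1001⌋ − ⌊28190/1001⌋ = 28 − 28 = 0
n=39: ⌊(40·719+868)/1001⌋ − ⌊(39·719+868)/1001⌋ = ⌊29628/1001⌋ − ⌊28909/1001⌋ = 29 − 28 = 1
n=40: ⌊(41·719+868)/1001⌋ − ⌊(40·719+868)/1001⌋ = ⌊30347/1001⌋ − ⌊29628/1001⌋ = 30 − 29 = 1
n=41: ⌊(42·719+868)/1001⌋ − ⌊(41·719+868)/1001⌋ = ⌊31066/1001⌋ − ⌊30347/1001⌋ = 31 − 30 = 1
n=42: ⌊(43·719+868)/1001⌋ − ⌊(42·719+868)/1001⌋ = ⌊31785/1001⌋ − ⌊31066/1001⌋ = 31 − 31 = 0
n=43: ⌊(44·719+868)/1001⌋ − ⌊(43·719+868)/1001⌋ = ⌊32504/1001⌋ − ⌊31785/1001⌋ = 32 − 31 = 1
n=44: ⌊(45·719+868)/1001⌋ − ⌊(44·719+868)/1001⌋ = ⌊33223/1001⌋ − ⌊32504/1001⌋ = 33 − 32 = 1
n=45: ⌊(46·719+868)/1001⌋ − ⌊(45·719+868)/1001⌋ = ⌊33942/1001⌋ − ⌊33223/1001⌋ = 33 − 33 = 0
n=46: ⌊(47·719+868)/1001⌋ − ⌊(46·719+868)/1001⌋ = ⌊34661/1001⌋ − ⌊33942/1001⌋ = 34 − 33 = 1
n=47: ⌊(48·719+868)/1001⌋ − ⌊(47·719+868)/1001⌋ = ⌊35380/1001⌋ − ⌊34661/1001⌋ = 35 − 34 = 1
n=48: ⌊(49·719+868)/1001⌋ − ⌊(48·719+868)/1001⌋ = ⌊36099/1001⌋ − ⌊35380/1001⌋ = 36 − 35 = 1
n=49: ⌊(50·719+868)/1001⌋ − ⌊(49·719+868)/1001⌋ = ⌊36818/1001⌋ − ⌊36099/1001⌋ = 36 − 36 = 0
n=50: ⌊(51·719+868)/1001⌋ − ⌊(50·719+868)/1001⌋ = ⌊37537/1001⌋ − ⌊36818/1001⌋ = 37 − 36 = 1
n=51: ⌊(52·719+868)/1001⌋ − ⌊(51·719+868)/1001⌋ = ⌊38256/1001⌋ − ⌊37537/1001⌋ = 38 − 37 = 1
n=52: ⌊(53·719+868)/1001⌋ − ⌊(52·719+868)/1001⌋ = ⌊38975/1001⌋ − ⌊38256/1001⌋ = 38 − 38 = 0
n=53: ⌊(54·719+868)/1001⌋ − ⌊(53·719+868)/1001⌋ = ⌊39694/1001⌋ − ⌊38975/1001⌋ = 39 − 38 = 1
n=54: ⌊(55·719+868)/1001⌋ − ⌊(54·719+868)/1001⌋ = ⌊40413/1001⌋ − ⌊39694/1001⌋ = 40 − 39 = 1
n=55: ⌊(56·719+868)/1001⌋ − ⌊(55·719+868)/1001⌋ = ⌊41132/1001⌋ − ⌊40413/1001⌋ = 41 − 40 = 1
n=56: ⌊(57·719+868)/1001⌋ − ⌊(56·719+868)/1001⌋ = ⌊41851/1001⌋ − ⌊41132/1001⌋ = 41 − 41 = 0
n=57: ⌊(58·719+868)/1001⌋ − ⌊(57·719+868)/1001⌋ = ⌊42570/1001⌋ − ⌊41851/1001⌋ = 42 − 41 = 1
n=58: ⌊(59·719+868)/1001⌋ − ⌊(58·719+868)/1001⌋ = ⌊43289/1001⌋ − ⌊42570/1001⌋ = 43 − 42 = 1
n=59: ⌊(60·719+868)/1001⌋ − ⌊(59·719+868)/1001⌋ = ⌊44008/1001⌋ − ⌊43289/1001⌋ = 43 − 43 = 0
n=60: ⌊(61·719+868)/1001⌋ − ⌊(60·719+868)/1001⌋ = ⌊44727/1001⌋ − ⌊44008/1001⌋ = 44 − 43 = 1
n=61: ⌊(62·719+868)/1001⌋ − ⌊(61·719+868)/1001⌋ = ⌊45446/1001⌋ − ⌊44727/1001⌋ = 45 − 44 = 1
n=62: ⌊(63·719+868)/1001⌋ − ⌊(62·719+868)/1001⌋ = ⌊46165/1001⌋ − ⌊45446/1001⌋ = 46 − 45 = 1
n=63: ⌊(64·719+868)/1001⌋ − ⌊(63·719+868)/1001⌋ = ⌊46884/1001⌋ − ⌊46165/1001⌋ = 46 − 46 = 0
n=64: ⌊(65·719+868)/1001⌋ − ⌊(64·719+868)/1001⌋ = ⌊47603/1001⌋ − ⌊46884/1001⌋ = 47 − 46 = 1
n=65: ⌊(66·719+868)/1001⌋ − ⌊(65·719+868)/1001⌋ = ⌊48322/1001⌋ − ⌊47603/1001⌋ = 48 − 47 = 1
n=66: ⌊(67·719+868)/1001⌋ − ⌊(66·719+868)/1001⌋ = ⌊49041/1001⌋ − ⌊48322/1001⌋ = 48 − 48 = 0
n=67: ⌊(68·719+868)/1001⌋ − ⌊(67·719+868)/1001⌋ = ⌊49760/1001⌋ − ⌊49041/1001⌋ = 49 − 48 = 1
n=68: ⌊(69·719+868)/1001⌋ − ⌊(68·719+868)/1001⌋ = ⌊50479/1001⌋ − ⌊49760/1001⌋ = 50 − 49 = 1
n=69: ⌊(70·719+868)/1001⌋ − ⌊(69·719+868)/1001⌋ = ⌊51198/1001⌋ − ⌊50479/1001⌋ = 51 − 50 = 1
n=70: ⌊(71·719+868)/1001⌋ − ⌊(70·719+868)/1001⌋ = ⌊51917/1001⌋ − ⌊51198/1001⌋ = 51 − 51 = 0
n=71: ⌊(72·719+868)/1001⌋ − ⌊(71·719+868)/1001⌋ = ⌊52636/1001⌋ − ⌊51917/1001⌋ = 52 − 51 = 1
n=72: ⌊(73·719+868)/1001⌋ − ⌊(72·719+868)/1001⌋ = ⌊53355/1001⌋ − ⌊52636/1001⌋ = 53 − 52 = 1
n=73: ⌊(74·719+868)/1001⌋ − ⌊(73·719+868)/1001⌋ = ⌊54074/1001⌋ − ⌊53355/1001⌋ = 54 − 53 = 1
n=74: ⌊(75·719+868)/1001⌋ − ⌊(74·719+868)/1001⌋ = ⌊54793/1001⌋ − ⌊54074/1001⌋ = 54 − 54 = 0
n=75: ⌊(76·719+868)/1001⌋ − ⌊(75·719+868)/1001⌋ = ⌊55512/1001⌋ − ⌊54793/1001⌋ = 55 − 54 = 1
n=76: ⌊(77·719+868)/1001⌋ − ⌊(76·719+868)/1001⌋ = ⌊56231/1001⌋ − ⌊55512/1001⌋ = 56 − 55 = 1
n=77: ⌊(78·719+868)/1001⌋ − ⌊(77·719+868)/1001⌋ = ⌊56950/1001⌋ − ⌊56231/1001⌋ = 56 − 56 = 0
n=78: ⌊(79·719+868)/1001⌋ − ⌊(78·719+868)/1001⌋ = ⌊57669/1001⌋ − ⌊56950/1001⌋ = 57 − 56 = 1
n=79: ⌊(80·719+868)/1001⌋ − ⌊(79·719+868)/1001⌋ = ⌊58388/1001⌋ − ⌊57669/1001⌋ = 58 − 57 = 1
n=80: ⌊(81·719+868)/1001⌋ − ⌊(80·719+868)/1001⌋ = ⌊59107/1001⌋ − ⌊58388/1001⌋ = 59 − 58 = 1
n=81: ⌊(82·719+868)/1001⌋ − ⌊(81·719+868)/1001⌋ = ⌊59826/1001⌋ − ⌊59107/1001⌋ = 59 − 59 = 0
n=82: ⌊(83·719+868)/1001⌋ − ⌊(82·719+868)/1001⌋ = ⌊60545/1001⌋ − ⌊59826/1001⌋ = 60 − 59 = 1
n=83: ⌊(84·719+868)/1001⌋ − ⌊(83·719+868)/1001⌋ = ⌊61264/1001⌋ − ⌊60545/1001⌋ = 61 − 60 = 1
n=84: ⌊(85·719+868)/1001⌋ − ⌊(84·719+868)/1001⌋ = ⌊61983/1001⌋ − ⌊61264/1001⌋ = 61 − 61 = 0
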